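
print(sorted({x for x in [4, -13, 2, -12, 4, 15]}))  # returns [-13, -12, 2, 4, 15]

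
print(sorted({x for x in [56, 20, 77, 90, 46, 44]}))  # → [20, 44, 46, 56, 77, 90]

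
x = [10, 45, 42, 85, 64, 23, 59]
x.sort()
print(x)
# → [10, 23, 42, 45, 59, 64, 85]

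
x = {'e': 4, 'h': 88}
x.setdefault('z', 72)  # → 72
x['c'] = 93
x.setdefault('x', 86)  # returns 86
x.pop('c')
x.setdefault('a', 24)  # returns 24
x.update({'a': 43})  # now {'e': 4, 'h': 88, 'z': 72, 'x': 86, 'a': 43}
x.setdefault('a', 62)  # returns 43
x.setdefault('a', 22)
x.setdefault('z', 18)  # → 72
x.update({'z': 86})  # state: {'e': 4, 'h': 88, 'z': 86, 'x': 86, 'a': 43}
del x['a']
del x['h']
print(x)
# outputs {'e': 4, 'z': 86, 'x': 86}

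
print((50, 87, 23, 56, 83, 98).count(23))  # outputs 1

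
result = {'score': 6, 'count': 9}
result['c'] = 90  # {'score': 6, 'count': 9, 'c': 90}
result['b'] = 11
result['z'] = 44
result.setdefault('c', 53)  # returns 90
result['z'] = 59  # {'score': 6, 'count': 9, 'c': 90, 'b': 11, 'z': 59}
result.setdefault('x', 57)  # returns 57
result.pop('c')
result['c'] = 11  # {'score': 6, 'count': 9, 'b': 11, 'z': 59, 'x': 57, 'c': 11}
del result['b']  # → {'score': 6, 'count': 9, 'z': 59, 'x': 57, 'c': 11}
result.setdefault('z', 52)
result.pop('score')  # 6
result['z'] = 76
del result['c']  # {'count': 9, 'z': 76, 'x': 57}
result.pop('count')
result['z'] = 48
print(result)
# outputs {'z': 48, 'x': 57}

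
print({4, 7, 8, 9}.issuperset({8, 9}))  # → True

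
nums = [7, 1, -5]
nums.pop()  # -5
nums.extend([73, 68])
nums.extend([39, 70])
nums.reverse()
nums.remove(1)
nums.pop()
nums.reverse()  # [73, 68, 39, 70]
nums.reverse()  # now [70, 39, 68, 73]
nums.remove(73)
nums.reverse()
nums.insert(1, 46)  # [68, 46, 39, 70]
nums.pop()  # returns 70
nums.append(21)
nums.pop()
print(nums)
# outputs [68, 46, 39]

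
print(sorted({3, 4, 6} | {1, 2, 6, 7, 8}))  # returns [1, 2, 3, 4, 6, 7, 8]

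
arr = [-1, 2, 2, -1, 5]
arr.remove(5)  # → [-1, 2, 2, -1]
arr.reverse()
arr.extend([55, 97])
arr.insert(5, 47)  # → [-1, 2, 2, -1, 55, 47, 97]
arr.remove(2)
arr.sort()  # [-1, -1, 2, 47, 55, 97]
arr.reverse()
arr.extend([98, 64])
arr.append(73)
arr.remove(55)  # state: [97, 47, 2, -1, -1, 98, 64, 73]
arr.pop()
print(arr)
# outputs [97, 47, 2, -1, -1, 98, 64]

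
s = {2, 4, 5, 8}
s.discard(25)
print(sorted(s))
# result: [2, 4, 5, 8]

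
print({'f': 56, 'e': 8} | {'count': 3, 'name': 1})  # {'f': 56, 'e': 8, 'count': 3, 'name': 1}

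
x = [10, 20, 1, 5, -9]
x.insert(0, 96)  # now [96, 10, 20, 1, 5, -9]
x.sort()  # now [-9, 1, 5, 10, 20, 96]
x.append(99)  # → [-9, 1, 5, 10, 20, 96, 99]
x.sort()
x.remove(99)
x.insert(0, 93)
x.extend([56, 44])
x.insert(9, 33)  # [93, -9, 1, 5, 10, 20, 96, 56, 44, 33]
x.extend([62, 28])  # [93, -9, 1, 5, 10, 20, 96, 56, 44, 33, 62, 28]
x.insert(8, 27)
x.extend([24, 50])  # [93, -9, 1, 5, 10, 20, 96, 56, 27, 44, 33, 62, 28, 24, 50]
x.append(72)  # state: [93, -9, 1, 5, 10, 20, 96, 56, 27, 44, 33, 62, 28, 24, 50, 72]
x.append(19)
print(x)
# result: [93, -9, 1, 5, 10, 20, 96, 56, 27, 44, 33, 62, 28, 24, 50, 72, 19]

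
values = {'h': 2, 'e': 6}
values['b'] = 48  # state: {'h': 2, 'e': 6, 'b': 48}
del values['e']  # {'h': 2, 'b': 48}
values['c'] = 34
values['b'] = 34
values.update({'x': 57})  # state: {'h': 2, 'b': 34, 'c': 34, 'x': 57}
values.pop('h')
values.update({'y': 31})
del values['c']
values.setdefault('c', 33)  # 33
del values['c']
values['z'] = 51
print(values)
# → {'b': 34, 'x': 57, 'y': 31, 'z': 51}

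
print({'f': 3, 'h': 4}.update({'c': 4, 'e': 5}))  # None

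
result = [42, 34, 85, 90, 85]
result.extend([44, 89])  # [42, 34, 85, 90, 85, 44, 89]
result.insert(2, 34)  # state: [42, 34, 34, 85, 90, 85, 44, 89]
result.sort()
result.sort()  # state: [34, 34, 42, 44, 85, 85, 89, 90]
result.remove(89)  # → [34, 34, 42, 44, 85, 85, 90]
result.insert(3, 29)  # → [34, 34, 42, 29, 44, 85, 85, 90]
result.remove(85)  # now [34, 34, 42, 29, 44, 85, 90]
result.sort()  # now [29, 34, 34, 42, 44, 85, 90]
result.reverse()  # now [90, 85, 44, 42, 34, 34, 29]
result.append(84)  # [90, 85, 44, 42, 34, 34, 29, 84]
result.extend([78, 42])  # [90, 85, 44, 42, 34, 34, 29, 84, 78, 42]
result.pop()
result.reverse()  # [78, 84, 29, 34, 34, 42, 44, 85, 90]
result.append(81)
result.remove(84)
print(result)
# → [78, 29, 34, 34, 42, 44, 85, 90, 81]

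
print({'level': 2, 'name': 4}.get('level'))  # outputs 2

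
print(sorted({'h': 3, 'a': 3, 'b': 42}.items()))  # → [('a', 3), ('b', 42), ('h', 3)]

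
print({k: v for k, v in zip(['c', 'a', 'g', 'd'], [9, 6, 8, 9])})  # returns {'c': 9, 'a': 6, 'g': 8, 'd': 9}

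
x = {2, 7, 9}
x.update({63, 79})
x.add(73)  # {2, 7, 9, 63, 73, 79}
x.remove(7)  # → {2, 9, 63, 73, 79}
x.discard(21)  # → {2, 9, 63, 73, 79}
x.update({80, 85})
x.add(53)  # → {2, 9, 53, 63, 73, 79, 80, 85}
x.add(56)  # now {2, 9, 53, 56, 63, 73, 79, 80, 85}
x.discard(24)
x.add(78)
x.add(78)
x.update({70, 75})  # {2, 9, 53, 56, 63, 70, 73, 75, 78, 79, 80, 85}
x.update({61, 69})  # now {2, 9, 53, 56, 61, 63, 69, 70, 73, 75, 78, 79, 80, 85}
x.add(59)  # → {2, 9, 53, 56, 59, 61, 63, 69, 70, 73, 75, 78, 79, 80, 85}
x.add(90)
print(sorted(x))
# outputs [2, 9, 53, 56, 59, 61, 63, 69, 70, 73, 75, 78, 79, 80, 85, 90]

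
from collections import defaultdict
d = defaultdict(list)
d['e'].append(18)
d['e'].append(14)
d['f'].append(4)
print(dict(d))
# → {'e': [18, 14], 'f': [4]}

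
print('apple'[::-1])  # elppa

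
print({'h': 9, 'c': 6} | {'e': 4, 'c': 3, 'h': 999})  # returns {'h': 999, 'c': 3, 'e': 4}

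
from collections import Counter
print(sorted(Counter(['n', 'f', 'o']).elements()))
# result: ['f', 'n', 'o']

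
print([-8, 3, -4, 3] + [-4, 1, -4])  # [-8, 3, -4, 3, -4, 1, -4]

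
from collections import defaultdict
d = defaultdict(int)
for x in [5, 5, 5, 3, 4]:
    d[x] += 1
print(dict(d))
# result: {5: 3, 3: 1, 4: 1}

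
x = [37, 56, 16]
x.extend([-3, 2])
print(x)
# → [37, 56, 16, -3, 2]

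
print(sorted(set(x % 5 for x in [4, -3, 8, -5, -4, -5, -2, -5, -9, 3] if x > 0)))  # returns [3, 4]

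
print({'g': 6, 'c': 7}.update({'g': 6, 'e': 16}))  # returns None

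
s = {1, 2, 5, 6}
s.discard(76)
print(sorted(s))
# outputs [1, 2, 5, 6]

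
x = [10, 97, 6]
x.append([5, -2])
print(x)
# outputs [10, 97, 6, [5, -2]]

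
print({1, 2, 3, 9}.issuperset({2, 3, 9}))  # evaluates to True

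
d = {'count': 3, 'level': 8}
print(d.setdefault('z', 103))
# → 103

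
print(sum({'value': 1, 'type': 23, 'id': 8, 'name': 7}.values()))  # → 39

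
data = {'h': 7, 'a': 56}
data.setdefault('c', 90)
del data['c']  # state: {'h': 7, 'a': 56}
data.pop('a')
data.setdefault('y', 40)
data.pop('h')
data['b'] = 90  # {'y': 40, 'b': 90}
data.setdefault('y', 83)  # 40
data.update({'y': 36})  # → {'y': 36, 'b': 90}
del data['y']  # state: {'b': 90}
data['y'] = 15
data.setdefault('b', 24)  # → 90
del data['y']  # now {'b': 90}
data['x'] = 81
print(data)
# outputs {'b': 90, 'x': 81}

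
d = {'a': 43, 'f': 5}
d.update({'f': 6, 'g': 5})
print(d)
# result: {'a': 43, 'f': 6, 'g': 5}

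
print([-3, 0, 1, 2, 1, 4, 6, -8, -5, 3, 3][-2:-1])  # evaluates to [3]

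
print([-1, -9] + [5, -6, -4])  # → [-1, -9, 5, -6, -4]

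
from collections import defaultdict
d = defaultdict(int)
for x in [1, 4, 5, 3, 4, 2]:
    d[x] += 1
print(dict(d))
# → {1: 1, 4: 2, 5: 1, 3: 1, 2: 1}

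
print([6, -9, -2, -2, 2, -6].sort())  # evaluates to None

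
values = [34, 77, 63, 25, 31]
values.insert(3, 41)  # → [34, 77, 63, 41, 25, 31]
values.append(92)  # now [34, 77, 63, 41, 25, 31, 92]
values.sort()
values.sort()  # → [25, 31, 34, 41, 63, 77, 92]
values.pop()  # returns 92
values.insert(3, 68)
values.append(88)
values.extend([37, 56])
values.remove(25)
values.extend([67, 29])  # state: [31, 34, 68, 41, 63, 77, 88, 37, 56, 67, 29]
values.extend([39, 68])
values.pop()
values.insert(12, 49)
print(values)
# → [31, 34, 68, 41, 63, 77, 88, 37, 56, 67, 29, 39, 49]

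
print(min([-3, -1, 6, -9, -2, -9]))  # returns -9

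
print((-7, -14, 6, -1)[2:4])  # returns (6, -1)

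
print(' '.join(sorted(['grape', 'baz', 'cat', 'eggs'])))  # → baz cat eggs grape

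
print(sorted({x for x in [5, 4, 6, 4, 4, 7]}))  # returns [4, 5, 6, 7]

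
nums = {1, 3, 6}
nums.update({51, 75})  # {1, 3, 6, 51, 75}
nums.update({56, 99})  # {1, 3, 6, 51, 56, 75, 99}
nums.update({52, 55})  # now {1, 3, 6, 51, 52, 55, 56, 75, 99}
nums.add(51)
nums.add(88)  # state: {1, 3, 6, 51, 52, 55, 56, 75, 88, 99}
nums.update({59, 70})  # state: {1, 3, 6, 51, 52, 55, 56, 59, 70, 75, 88, 99}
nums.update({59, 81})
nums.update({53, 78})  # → {1, 3, 6, 51, 52, 53, 55, 56, 59, 70, 75, 78, 81, 88, 99}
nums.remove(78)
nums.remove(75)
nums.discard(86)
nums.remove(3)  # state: {1, 6, 51, 52, 53, 55, 56, 59, 70, 81, 88, 99}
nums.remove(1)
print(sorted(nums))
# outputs [6, 51, 52, 53, 55, 56, 59, 70, 81, 88, 99]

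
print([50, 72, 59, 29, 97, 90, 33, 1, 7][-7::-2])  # [59, 50]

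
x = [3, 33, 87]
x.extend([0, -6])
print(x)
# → [3, 33, 87, 0, -6]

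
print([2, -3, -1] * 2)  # [2, -3, -1, 2, -3, -1]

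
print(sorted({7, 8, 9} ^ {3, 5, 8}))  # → [3, 5, 7, 9]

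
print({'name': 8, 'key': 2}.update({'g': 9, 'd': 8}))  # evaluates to None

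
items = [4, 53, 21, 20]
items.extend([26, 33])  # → [4, 53, 21, 20, 26, 33]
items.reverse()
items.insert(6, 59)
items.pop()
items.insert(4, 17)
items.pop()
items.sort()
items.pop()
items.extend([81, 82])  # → [17, 20, 21, 26, 33, 81, 82]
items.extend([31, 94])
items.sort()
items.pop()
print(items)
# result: [17, 20, 21, 26, 31, 33, 81, 82]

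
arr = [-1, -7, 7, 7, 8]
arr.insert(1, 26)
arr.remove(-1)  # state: [26, -7, 7, 7, 8]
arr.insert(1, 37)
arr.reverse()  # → [8, 7, 7, -7, 37, 26]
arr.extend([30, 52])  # [8, 7, 7, -7, 37, 26, 30, 52]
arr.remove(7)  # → [8, 7, -7, 37, 26, 30, 52]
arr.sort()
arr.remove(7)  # [-7, 8, 26, 30, 37, 52]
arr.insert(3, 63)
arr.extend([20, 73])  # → [-7, 8, 26, 63, 30, 37, 52, 20, 73]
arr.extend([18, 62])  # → [-7, 8, 26, 63, 30, 37, 52, 20, 73, 18, 62]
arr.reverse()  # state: [62, 18, 73, 20, 52, 37, 30, 63, 26, 8, -7]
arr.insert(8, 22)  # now [62, 18, 73, 20, 52, 37, 30, 63, 22, 26, 8, -7]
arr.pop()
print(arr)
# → [62, 18, 73, 20, 52, 37, 30, 63, 22, 26, 8]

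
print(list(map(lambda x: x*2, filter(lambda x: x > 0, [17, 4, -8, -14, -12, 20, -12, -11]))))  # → [34, 8, 40]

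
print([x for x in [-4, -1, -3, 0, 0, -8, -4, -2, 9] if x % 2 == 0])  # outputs [-4, 0, 0, -8, -4, -2]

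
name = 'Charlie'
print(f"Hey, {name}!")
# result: Hey, Charlie!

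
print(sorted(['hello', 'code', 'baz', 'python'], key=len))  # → ['baz', 'code', 'hello', 'python']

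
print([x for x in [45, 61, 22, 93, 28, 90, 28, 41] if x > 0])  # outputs [45, 61, 22, 93, 28, 90, 28, 41]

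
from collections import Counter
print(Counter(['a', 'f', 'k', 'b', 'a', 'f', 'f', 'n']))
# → Counter({'f': 3, 'a': 2, 'k': 1, 'b': 1, 'n': 1})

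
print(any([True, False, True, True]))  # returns True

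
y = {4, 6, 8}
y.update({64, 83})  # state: {4, 6, 8, 64, 83}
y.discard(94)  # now {4, 6, 8, 64, 83}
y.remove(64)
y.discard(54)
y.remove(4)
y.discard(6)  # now {8, 83}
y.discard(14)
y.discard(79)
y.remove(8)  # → {83}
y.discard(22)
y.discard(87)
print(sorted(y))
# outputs [83]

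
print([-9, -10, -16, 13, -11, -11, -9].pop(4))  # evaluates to -11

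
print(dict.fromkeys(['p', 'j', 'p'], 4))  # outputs {'p': 4, 'j': 4}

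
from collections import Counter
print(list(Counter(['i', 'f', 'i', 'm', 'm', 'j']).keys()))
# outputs ['i', 'f', 'm', 'j']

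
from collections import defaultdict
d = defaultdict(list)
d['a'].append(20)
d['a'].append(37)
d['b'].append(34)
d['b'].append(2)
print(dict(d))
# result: {'a': [20, 37], 'b': [34, 2]}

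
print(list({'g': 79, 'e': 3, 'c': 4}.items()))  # [('g', 79), ('e', 3), ('c', 4)]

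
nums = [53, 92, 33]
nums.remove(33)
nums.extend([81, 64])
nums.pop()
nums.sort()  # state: [53, 81, 92]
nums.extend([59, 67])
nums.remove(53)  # [81, 92, 59, 67]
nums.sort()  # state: [59, 67, 81, 92]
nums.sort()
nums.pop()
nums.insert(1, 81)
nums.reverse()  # [81, 67, 81, 59]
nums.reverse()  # [59, 81, 67, 81]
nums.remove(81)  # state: [59, 67, 81]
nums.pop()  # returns 81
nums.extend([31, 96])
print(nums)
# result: [59, 67, 31, 96]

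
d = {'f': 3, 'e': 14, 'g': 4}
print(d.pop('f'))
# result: 3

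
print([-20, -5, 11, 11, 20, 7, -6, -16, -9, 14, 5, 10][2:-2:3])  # [11, 7, -9]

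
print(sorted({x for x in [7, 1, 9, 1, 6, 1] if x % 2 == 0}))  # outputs [6]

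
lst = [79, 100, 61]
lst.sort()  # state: [61, 79, 100]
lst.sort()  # [61, 79, 100]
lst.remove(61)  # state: [79, 100]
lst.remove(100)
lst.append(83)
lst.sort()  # [79, 83]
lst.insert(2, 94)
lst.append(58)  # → [79, 83, 94, 58]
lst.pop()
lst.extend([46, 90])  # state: [79, 83, 94, 46, 90]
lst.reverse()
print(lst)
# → [90, 46, 94, 83, 79]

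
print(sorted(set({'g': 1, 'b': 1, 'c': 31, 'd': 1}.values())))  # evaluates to [1, 31]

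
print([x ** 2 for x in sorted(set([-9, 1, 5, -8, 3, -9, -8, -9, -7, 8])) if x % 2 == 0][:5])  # [64, 64]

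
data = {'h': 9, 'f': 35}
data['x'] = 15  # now {'h': 9, 'f': 35, 'x': 15}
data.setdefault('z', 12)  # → 12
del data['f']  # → {'h': 9, 'x': 15, 'z': 12}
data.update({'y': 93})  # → {'h': 9, 'x': 15, 'z': 12, 'y': 93}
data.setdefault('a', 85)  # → 85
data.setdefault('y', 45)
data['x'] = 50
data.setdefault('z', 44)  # 12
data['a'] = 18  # {'h': 9, 'x': 50, 'z': 12, 'y': 93, 'a': 18}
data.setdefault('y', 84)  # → 93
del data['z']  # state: {'h': 9, 'x': 50, 'y': 93, 'a': 18}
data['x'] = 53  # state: {'h': 9, 'x': 53, 'y': 93, 'a': 18}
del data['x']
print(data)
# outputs {'h': 9, 'y': 93, 'a': 18}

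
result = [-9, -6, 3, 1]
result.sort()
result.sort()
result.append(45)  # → [-9, -6, 1, 3, 45]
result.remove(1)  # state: [-9, -6, 3, 45]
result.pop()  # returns 45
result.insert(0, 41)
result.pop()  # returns 3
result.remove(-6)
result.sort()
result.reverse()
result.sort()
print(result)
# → [-9, 41]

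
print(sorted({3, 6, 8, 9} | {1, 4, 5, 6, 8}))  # [1, 3, 4, 5, 6, 8, 9]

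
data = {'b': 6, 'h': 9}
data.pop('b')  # 6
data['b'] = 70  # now {'h': 9, 'b': 70}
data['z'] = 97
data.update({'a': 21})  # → {'h': 9, 'b': 70, 'z': 97, 'a': 21}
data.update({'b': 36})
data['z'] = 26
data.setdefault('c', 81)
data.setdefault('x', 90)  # 90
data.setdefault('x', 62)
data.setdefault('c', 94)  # 81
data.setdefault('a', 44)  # 21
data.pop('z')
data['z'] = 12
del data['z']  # {'h': 9, 'b': 36, 'a': 21, 'c': 81, 'x': 90}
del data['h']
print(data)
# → {'b': 36, 'a': 21, 'c': 81, 'x': 90}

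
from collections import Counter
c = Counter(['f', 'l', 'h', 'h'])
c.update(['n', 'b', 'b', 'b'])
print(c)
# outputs Counter({'b': 3, 'h': 2, 'f': 1, 'l': 1, 'n': 1})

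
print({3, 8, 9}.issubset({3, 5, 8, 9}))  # True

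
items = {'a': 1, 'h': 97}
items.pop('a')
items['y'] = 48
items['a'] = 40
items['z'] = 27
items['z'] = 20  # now {'h': 97, 'y': 48, 'a': 40, 'z': 20}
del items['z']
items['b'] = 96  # {'h': 97, 'y': 48, 'a': 40, 'b': 96}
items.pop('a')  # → 40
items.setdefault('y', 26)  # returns 48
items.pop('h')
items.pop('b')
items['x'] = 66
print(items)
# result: {'y': 48, 'x': 66}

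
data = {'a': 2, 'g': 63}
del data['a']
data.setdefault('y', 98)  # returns 98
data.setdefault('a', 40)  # 40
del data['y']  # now {'g': 63, 'a': 40}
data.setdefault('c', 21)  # 21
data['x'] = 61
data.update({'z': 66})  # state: {'g': 63, 'a': 40, 'c': 21, 'x': 61, 'z': 66}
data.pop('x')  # 61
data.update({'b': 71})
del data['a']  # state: {'g': 63, 'c': 21, 'z': 66, 'b': 71}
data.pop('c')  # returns 21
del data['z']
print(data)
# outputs {'g': 63, 'b': 71}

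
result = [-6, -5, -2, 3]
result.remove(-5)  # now [-6, -2, 3]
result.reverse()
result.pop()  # -6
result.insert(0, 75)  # [75, 3, -2]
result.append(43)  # [75, 3, -2, 43]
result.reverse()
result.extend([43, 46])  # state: [43, -2, 3, 75, 43, 46]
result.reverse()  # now [46, 43, 75, 3, -2, 43]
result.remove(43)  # [46, 75, 3, -2, 43]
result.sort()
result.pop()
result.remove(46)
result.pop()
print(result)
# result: [-2, 3]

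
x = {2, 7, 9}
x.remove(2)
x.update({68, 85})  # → {7, 9, 68, 85}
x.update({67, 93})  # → {7, 9, 67, 68, 85, 93}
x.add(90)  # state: {7, 9, 67, 68, 85, 90, 93}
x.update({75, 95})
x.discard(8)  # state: {7, 9, 67, 68, 75, 85, 90, 93, 95}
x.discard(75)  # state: {7, 9, 67, 68, 85, 90, 93, 95}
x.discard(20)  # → {7, 9, 67, 68, 85, 90, 93, 95}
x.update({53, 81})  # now {7, 9, 53, 67, 68, 81, 85, 90, 93, 95}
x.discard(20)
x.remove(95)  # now {7, 9, 53, 67, 68, 81, 85, 90, 93}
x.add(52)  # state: {7, 9, 52, 53, 67, 68, 81, 85, 90, 93}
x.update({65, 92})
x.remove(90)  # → {7, 9, 52, 53, 65, 67, 68, 81, 85, 92, 93}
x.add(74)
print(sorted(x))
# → [7, 9, 52, 53, 65, 67, 68, 74, 81, 85, 92, 93]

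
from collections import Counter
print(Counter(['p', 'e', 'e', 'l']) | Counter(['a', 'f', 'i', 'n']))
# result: Counter({'e': 2, 'p': 1, 'l': 1, 'a': 1, 'f': 1, 'i': 1, 'n': 1})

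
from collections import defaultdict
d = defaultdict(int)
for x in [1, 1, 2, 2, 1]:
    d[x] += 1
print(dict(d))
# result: {1: 3, 2: 2}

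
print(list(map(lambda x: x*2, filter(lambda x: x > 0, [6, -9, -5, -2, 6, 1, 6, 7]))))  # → [12, 12, 2, 12, 14]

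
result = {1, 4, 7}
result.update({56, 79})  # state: {1, 4, 7, 56, 79}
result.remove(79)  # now {1, 4, 7, 56}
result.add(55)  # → {1, 4, 7, 55, 56}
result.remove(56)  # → {1, 4, 7, 55}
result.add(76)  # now {1, 4, 7, 55, 76}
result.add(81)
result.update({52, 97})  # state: {1, 4, 7, 52, 55, 76, 81, 97}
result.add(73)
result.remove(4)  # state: {1, 7, 52, 55, 73, 76, 81, 97}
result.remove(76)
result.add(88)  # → {1, 7, 52, 55, 73, 81, 88, 97}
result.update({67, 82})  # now {1, 7, 52, 55, 67, 73, 81, 82, 88, 97}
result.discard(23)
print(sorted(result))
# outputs [1, 7, 52, 55, 67, 73, 81, 82, 88, 97]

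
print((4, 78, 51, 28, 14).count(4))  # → 1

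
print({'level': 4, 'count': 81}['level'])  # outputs 4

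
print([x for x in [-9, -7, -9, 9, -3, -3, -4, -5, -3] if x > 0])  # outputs [9]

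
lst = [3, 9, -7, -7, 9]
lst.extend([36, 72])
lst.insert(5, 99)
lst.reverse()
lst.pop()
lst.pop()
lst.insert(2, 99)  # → [72, 36, 99, 99, 9, -7, -7]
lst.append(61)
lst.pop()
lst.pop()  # -7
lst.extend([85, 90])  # [72, 36, 99, 99, 9, -7, 85, 90]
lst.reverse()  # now [90, 85, -7, 9, 99, 99, 36, 72]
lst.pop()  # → 72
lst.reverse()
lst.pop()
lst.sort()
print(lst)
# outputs [-7, 9, 36, 85, 99, 99]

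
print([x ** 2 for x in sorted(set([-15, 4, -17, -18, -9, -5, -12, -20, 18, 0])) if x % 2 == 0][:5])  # [400, 324, 144, 0, 16]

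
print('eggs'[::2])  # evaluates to eg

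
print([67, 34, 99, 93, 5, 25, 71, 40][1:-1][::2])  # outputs [34, 93, 25]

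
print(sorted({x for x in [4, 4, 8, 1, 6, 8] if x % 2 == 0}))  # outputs [4, 6, 8]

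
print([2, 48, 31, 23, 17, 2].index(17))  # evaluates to 4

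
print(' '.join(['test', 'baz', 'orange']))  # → test baz orange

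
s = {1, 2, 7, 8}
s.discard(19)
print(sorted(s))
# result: [1, 2, 7, 8]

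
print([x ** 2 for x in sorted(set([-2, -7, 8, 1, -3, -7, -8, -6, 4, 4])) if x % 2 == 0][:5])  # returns [64, 36, 4, 16, 64]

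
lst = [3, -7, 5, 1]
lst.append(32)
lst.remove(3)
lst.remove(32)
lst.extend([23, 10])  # [-7, 5, 1, 23, 10]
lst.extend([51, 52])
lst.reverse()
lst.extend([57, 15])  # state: [52, 51, 10, 23, 1, 5, -7, 57, 15]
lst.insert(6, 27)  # [52, 51, 10, 23, 1, 5, 27, -7, 57, 15]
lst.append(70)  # [52, 51, 10, 23, 1, 5, 27, -7, 57, 15, 70]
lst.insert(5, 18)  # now [52, 51, 10, 23, 1, 18, 5, 27, -7, 57, 15, 70]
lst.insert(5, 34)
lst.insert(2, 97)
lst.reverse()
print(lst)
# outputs [70, 15, 57, -7, 27, 5, 18, 34, 1, 23, 10, 97, 51, 52]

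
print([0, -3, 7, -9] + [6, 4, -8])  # [0, -3, 7, -9, 6, 4, -8]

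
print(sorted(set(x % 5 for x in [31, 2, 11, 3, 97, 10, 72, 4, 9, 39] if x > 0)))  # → [0, 1, 2, 3, 4]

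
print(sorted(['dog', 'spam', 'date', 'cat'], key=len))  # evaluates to ['dog', 'cat', 'spam', 'date']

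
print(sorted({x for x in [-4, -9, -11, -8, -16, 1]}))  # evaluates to [-16, -11, -9, -8, -4, 1]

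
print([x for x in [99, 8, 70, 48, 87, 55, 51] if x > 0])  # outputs [99, 8, 70, 48, 87, 55, 51]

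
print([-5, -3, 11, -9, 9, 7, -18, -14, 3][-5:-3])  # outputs [9, 7]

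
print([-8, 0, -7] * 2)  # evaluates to [-8, 0, -7, -8, 0, -7]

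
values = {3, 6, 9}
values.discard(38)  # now {3, 6, 9}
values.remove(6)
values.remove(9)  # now {3}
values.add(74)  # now {3, 74}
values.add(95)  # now {3, 74, 95}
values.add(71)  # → {3, 71, 74, 95}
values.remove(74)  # {3, 71, 95}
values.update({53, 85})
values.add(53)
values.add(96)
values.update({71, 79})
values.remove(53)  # {3, 71, 79, 85, 95, 96}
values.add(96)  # {3, 71, 79, 85, 95, 96}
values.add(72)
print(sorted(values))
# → [3, 71, 72, 79, 85, 95, 96]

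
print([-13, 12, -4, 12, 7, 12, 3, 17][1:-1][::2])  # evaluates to [12, 12, 12]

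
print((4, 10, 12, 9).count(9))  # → 1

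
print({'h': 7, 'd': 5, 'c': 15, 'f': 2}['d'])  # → 5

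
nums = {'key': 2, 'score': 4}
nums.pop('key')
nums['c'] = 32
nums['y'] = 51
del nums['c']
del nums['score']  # {'y': 51}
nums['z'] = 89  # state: {'y': 51, 'z': 89}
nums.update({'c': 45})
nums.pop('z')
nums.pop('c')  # 45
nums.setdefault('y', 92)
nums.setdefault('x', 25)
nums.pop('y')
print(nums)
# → {'x': 25}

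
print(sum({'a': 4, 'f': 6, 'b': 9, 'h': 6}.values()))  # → 25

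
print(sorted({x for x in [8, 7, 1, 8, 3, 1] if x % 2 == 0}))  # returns [8]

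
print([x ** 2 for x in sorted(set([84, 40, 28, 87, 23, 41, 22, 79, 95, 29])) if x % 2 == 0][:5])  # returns [484, 784, 1600, 7056]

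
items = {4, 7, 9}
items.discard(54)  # {4, 7, 9}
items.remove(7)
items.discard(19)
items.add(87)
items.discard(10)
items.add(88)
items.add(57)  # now {4, 9, 57, 87, 88}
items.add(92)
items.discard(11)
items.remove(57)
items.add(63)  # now {4, 9, 63, 87, 88, 92}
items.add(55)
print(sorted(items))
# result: [4, 9, 55, 63, 87, 88, 92]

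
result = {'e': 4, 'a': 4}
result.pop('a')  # 4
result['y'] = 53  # {'e': 4, 'y': 53}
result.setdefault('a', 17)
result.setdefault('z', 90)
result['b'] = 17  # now {'e': 4, 'y': 53, 'a': 17, 'z': 90, 'b': 17}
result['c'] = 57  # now {'e': 4, 'y': 53, 'a': 17, 'z': 90, 'b': 17, 'c': 57}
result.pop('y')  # 53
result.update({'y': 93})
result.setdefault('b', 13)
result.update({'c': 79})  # {'e': 4, 'a': 17, 'z': 90, 'b': 17, 'c': 79, 'y': 93}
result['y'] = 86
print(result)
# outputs {'e': 4, 'a': 17, 'z': 90, 'b': 17, 'c': 79, 'y': 86}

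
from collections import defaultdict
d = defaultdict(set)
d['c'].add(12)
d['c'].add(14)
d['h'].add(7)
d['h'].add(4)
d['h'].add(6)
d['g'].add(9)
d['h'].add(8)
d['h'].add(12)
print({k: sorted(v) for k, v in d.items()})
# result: {'c': [12, 14], 'h': [4, 6, 7, 8, 12], 'g': [9]}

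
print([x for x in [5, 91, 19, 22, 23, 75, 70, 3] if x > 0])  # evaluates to [5, 91, 19, 22, 23, 75, 70, 3]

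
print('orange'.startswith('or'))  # True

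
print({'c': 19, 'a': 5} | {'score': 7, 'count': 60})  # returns {'c': 19, 'a': 5, 'score': 7, 'count': 60}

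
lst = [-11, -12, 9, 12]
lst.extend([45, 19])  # [-11, -12, 9, 12, 45, 19]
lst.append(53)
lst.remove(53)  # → [-11, -12, 9, 12, 45, 19]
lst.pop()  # 19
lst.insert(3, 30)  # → [-11, -12, 9, 30, 12, 45]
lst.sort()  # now [-12, -11, 9, 12, 30, 45]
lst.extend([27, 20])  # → [-12, -11, 9, 12, 30, 45, 27, 20]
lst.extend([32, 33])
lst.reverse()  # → [33, 32, 20, 27, 45, 30, 12, 9, -11, -12]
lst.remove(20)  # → [33, 32, 27, 45, 30, 12, 9, -11, -12]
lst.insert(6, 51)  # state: [33, 32, 27, 45, 30, 12, 51, 9, -11, -12]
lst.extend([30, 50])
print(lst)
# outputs [33, 32, 27, 45, 30, 12, 51, 9, -11, -12, 30, 50]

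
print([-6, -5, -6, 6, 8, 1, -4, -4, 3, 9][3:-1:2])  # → [6, 1, -4]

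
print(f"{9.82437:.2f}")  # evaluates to 9.82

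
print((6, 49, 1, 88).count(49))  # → 1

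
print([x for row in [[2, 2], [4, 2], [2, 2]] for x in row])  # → [2, 2, 4, 2, 2, 2]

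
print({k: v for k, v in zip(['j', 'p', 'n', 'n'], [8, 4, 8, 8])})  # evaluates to {'j': 8, 'p': 4, 'n': 8}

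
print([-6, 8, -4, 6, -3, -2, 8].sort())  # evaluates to None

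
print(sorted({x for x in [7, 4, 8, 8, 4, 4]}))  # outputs [4, 7, 8]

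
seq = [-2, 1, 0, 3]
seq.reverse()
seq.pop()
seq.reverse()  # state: [1, 0, 3]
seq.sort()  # [0, 1, 3]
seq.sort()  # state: [0, 1, 3]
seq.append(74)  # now [0, 1, 3, 74]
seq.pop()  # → 74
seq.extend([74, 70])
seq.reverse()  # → [70, 74, 3, 1, 0]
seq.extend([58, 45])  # [70, 74, 3, 1, 0, 58, 45]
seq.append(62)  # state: [70, 74, 3, 1, 0, 58, 45, 62]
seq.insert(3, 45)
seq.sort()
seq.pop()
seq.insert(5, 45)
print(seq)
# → [0, 1, 3, 45, 45, 45, 58, 62, 70]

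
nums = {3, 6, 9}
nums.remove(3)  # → {6, 9}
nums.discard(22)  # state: {6, 9}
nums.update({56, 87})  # {6, 9, 56, 87}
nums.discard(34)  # {6, 9, 56, 87}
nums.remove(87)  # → {6, 9, 56}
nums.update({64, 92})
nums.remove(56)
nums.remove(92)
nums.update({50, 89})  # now {6, 9, 50, 64, 89}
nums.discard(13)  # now {6, 9, 50, 64, 89}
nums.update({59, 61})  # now {6, 9, 50, 59, 61, 64, 89}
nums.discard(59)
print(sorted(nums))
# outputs [6, 9, 50, 61, 64, 89]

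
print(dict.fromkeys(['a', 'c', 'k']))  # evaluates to {'a': None, 'c': None, 'k': None}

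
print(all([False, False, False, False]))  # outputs False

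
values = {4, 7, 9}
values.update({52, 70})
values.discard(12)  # {4, 7, 9, 52, 70}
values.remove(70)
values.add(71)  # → {4, 7, 9, 52, 71}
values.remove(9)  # {4, 7, 52, 71}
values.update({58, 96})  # {4, 7, 52, 58, 71, 96}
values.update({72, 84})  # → {4, 7, 52, 58, 71, 72, 84, 96}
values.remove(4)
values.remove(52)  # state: {7, 58, 71, 72, 84, 96}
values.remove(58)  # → {7, 71, 72, 84, 96}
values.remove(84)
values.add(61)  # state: {7, 61, 71, 72, 96}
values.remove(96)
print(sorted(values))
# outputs [7, 61, 71, 72]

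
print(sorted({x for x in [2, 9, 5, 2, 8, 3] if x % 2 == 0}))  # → [2, 8]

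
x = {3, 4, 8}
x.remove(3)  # {4, 8}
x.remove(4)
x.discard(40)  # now {8}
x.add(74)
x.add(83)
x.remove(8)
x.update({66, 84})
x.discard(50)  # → {66, 74, 83, 84}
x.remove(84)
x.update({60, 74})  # {60, 66, 74, 83}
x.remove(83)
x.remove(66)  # {60, 74}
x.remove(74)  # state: {60}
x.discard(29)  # {60}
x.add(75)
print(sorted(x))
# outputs [60, 75]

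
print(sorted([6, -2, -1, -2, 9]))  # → [-2, -2, -1, 6, 9]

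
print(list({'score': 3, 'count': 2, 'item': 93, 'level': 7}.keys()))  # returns ['score', 'count', 'item', 'level']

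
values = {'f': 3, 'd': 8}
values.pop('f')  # 3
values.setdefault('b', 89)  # 89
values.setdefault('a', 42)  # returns 42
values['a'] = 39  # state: {'d': 8, 'b': 89, 'a': 39}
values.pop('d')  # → 8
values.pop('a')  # 39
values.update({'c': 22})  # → {'b': 89, 'c': 22}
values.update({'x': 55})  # {'b': 89, 'c': 22, 'x': 55}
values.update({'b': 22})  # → {'b': 22, 'c': 22, 'x': 55}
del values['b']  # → {'c': 22, 'x': 55}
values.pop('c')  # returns 22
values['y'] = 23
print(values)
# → {'x': 55, 'y': 23}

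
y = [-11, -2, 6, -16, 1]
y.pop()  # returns 1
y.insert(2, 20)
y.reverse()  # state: [-16, 6, 20, -2, -11]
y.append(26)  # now [-16, 6, 20, -2, -11, 26]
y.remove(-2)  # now [-16, 6, 20, -11, 26]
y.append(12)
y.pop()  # 12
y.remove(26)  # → [-16, 6, 20, -11]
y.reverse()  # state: [-11, 20, 6, -16]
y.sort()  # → [-16, -11, 6, 20]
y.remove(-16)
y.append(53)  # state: [-11, 6, 20, 53]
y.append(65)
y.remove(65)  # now [-11, 6, 20, 53]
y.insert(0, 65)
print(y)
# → [65, -11, 6, 20, 53]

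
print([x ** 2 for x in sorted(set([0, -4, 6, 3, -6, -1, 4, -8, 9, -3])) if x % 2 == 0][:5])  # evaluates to [64, 36, 16, 0, 16]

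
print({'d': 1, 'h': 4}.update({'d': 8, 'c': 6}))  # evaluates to None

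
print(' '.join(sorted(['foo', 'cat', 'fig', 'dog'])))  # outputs cat dog fig foo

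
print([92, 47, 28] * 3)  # [92, 47, 28, 92, 47, 28, 92, 47, 28]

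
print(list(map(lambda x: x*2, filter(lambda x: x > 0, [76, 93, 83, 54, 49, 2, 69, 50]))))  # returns [152, 186, 166, 108, 98, 4, 138, 100]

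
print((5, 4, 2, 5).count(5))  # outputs 2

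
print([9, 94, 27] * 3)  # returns [9, 94, 27, 9, 94, 27, 9, 94, 27]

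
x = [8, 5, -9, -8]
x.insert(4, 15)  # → [8, 5, -9, -8, 15]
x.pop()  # 15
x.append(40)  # [8, 5, -9, -8, 40]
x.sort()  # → [-9, -8, 5, 8, 40]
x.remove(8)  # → [-9, -8, 5, 40]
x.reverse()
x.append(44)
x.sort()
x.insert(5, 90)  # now [-9, -8, 5, 40, 44, 90]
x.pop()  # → 90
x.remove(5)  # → [-9, -8, 40, 44]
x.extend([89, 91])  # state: [-9, -8, 40, 44, 89, 91]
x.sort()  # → [-9, -8, 40, 44, 89, 91]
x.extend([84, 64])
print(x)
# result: [-9, -8, 40, 44, 89, 91, 84, 64]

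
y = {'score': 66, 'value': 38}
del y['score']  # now {'value': 38}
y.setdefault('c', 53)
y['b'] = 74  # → {'value': 38, 'c': 53, 'b': 74}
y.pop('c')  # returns 53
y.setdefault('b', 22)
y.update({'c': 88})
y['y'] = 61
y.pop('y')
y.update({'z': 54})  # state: {'value': 38, 'b': 74, 'c': 88, 'z': 54}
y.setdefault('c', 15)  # 88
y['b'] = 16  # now {'value': 38, 'b': 16, 'c': 88, 'z': 54}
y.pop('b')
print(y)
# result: {'value': 38, 'c': 88, 'z': 54}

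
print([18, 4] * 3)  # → [18, 4, 18, 4, 18, 4]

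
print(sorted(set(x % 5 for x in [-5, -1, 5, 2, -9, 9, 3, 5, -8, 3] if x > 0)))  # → [0, 2, 3, 4]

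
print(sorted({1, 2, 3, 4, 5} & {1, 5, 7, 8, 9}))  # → [1, 5]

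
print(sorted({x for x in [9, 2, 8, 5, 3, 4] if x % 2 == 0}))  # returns [2, 4, 8]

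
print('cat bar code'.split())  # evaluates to ['cat', 'bar', 'code']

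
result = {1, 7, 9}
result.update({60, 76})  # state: {1, 7, 9, 60, 76}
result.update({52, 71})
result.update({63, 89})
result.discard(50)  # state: {1, 7, 9, 52, 60, 63, 71, 76, 89}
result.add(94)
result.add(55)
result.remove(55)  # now {1, 7, 9, 52, 60, 63, 71, 76, 89, 94}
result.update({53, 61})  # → {1, 7, 9, 52, 53, 60, 61, 63, 71, 76, 89, 94}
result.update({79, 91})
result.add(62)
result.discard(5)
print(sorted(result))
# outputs [1, 7, 9, 52, 53, 60, 61, 62, 63, 71, 76, 79, 89, 91, 94]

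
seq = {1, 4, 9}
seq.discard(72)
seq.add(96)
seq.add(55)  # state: {1, 4, 9, 55, 96}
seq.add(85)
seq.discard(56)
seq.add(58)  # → {1, 4, 9, 55, 58, 85, 96}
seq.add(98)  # {1, 4, 9, 55, 58, 85, 96, 98}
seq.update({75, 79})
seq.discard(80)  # {1, 4, 9, 55, 58, 75, 79, 85, 96, 98}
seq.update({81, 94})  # {1, 4, 9, 55, 58, 75, 79, 81, 85, 94, 96, 98}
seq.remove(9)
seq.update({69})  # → {1, 4, 55, 58, 69, 75, 79, 81, 85, 94, 96, 98}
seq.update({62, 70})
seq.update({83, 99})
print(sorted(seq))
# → [1, 4, 55, 58, 62, 69, 70, 75, 79, 81, 83, 85, 94, 96, 98, 99]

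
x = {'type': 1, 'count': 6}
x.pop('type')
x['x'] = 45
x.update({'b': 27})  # {'count': 6, 'x': 45, 'b': 27}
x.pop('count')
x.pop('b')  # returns 27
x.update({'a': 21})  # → {'x': 45, 'a': 21}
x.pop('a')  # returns 21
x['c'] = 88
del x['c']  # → {'x': 45}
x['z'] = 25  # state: {'x': 45, 'z': 25}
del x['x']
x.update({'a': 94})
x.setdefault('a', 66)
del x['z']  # {'a': 94}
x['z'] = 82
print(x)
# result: {'a': 94, 'z': 82}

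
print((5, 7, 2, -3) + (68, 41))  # (5, 7, 2, -3, 68, 41)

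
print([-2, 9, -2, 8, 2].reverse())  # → None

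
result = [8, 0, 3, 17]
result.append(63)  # [8, 0, 3, 17, 63]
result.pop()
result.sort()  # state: [0, 3, 8, 17]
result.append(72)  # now [0, 3, 8, 17, 72]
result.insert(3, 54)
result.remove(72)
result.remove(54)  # [0, 3, 8, 17]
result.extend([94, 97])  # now [0, 3, 8, 17, 94, 97]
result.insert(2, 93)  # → [0, 3, 93, 8, 17, 94, 97]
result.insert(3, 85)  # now [0, 3, 93, 85, 8, 17, 94, 97]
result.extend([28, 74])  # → [0, 3, 93, 85, 8, 17, 94, 97, 28, 74]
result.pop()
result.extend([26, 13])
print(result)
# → [0, 3, 93, 85, 8, 17, 94, 97, 28, 26, 13]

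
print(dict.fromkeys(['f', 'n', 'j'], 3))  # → {'f': 3, 'n': 3, 'j': 3}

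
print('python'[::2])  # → pto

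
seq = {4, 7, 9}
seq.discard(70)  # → {4, 7, 9}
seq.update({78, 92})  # {4, 7, 9, 78, 92}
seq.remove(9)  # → {4, 7, 78, 92}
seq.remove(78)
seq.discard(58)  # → {4, 7, 92}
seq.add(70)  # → {4, 7, 70, 92}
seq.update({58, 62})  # {4, 7, 58, 62, 70, 92}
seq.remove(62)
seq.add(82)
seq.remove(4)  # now {7, 58, 70, 82, 92}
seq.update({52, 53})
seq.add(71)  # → {7, 52, 53, 58, 70, 71, 82, 92}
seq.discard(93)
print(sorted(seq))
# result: [7, 52, 53, 58, 70, 71, 82, 92]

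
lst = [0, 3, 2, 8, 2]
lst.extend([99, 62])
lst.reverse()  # [62, 99, 2, 8, 2, 3, 0]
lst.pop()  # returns 0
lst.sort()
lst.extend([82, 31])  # [2, 2, 3, 8, 62, 99, 82, 31]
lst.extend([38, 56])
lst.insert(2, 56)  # [2, 2, 56, 3, 8, 62, 99, 82, 31, 38, 56]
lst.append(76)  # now [2, 2, 56, 3, 8, 62, 99, 82, 31, 38, 56, 76]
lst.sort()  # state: [2, 2, 3, 8, 31, 38, 56, 56, 62, 76, 82, 99]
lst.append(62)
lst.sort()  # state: [2, 2, 3, 8, 31, 38, 56, 56, 62, 62, 76, 82, 99]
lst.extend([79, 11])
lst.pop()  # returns 11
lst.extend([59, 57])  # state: [2, 2, 3, 8, 31, 38, 56, 56, 62, 62, 76, 82, 99, 79, 59, 57]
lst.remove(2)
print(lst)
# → [2, 3, 8, 31, 38, 56, 56, 62, 62, 76, 82, 99, 79, 59, 57]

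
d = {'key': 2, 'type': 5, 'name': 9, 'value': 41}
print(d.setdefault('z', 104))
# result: 104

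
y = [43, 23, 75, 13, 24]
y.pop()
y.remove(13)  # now [43, 23, 75]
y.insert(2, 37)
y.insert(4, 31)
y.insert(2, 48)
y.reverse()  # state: [31, 75, 37, 48, 23, 43]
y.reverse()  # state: [43, 23, 48, 37, 75, 31]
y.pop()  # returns 31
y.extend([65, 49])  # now [43, 23, 48, 37, 75, 65, 49]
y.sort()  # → [23, 37, 43, 48, 49, 65, 75]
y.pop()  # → 75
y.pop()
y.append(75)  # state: [23, 37, 43, 48, 49, 75]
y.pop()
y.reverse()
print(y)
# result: [49, 48, 43, 37, 23]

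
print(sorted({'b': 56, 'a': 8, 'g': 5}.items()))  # [('a', 8), ('b', 56), ('g', 5)]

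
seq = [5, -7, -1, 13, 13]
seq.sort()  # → [-7, -1, 5, 13, 13]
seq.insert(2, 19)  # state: [-7, -1, 19, 5, 13, 13]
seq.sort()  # [-7, -1, 5, 13, 13, 19]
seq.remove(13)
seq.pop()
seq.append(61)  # [-7, -1, 5, 13, 61]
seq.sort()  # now [-7, -1, 5, 13, 61]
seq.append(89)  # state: [-7, -1, 5, 13, 61, 89]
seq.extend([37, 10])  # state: [-7, -1, 5, 13, 61, 89, 37, 10]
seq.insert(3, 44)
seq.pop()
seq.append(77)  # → [-7, -1, 5, 44, 13, 61, 89, 37, 77]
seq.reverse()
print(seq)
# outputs [77, 37, 89, 61, 13, 44, 5, -1, -7]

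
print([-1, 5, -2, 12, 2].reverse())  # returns None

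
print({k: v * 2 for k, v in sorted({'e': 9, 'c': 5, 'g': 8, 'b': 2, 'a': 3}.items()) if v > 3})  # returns {'c': 10, 'e': 18, 'g': 16}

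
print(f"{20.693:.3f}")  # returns 20.693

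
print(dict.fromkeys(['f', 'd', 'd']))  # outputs {'f': None, 'd': None}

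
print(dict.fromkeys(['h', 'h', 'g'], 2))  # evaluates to {'h': 2, 'g': 2}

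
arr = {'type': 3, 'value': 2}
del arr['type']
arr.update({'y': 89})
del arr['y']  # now {'value': 2}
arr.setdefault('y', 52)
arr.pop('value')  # 2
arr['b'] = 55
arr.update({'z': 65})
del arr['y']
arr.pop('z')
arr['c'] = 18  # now {'b': 55, 'c': 18}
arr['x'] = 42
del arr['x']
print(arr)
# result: {'b': 55, 'c': 18}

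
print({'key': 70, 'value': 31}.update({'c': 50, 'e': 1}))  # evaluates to None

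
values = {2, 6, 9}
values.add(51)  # {2, 6, 9, 51}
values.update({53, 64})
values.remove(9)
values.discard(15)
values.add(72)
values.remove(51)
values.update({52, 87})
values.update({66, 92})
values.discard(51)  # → {2, 6, 52, 53, 64, 66, 72, 87, 92}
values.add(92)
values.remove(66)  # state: {2, 6, 52, 53, 64, 72, 87, 92}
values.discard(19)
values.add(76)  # {2, 6, 52, 53, 64, 72, 76, 87, 92}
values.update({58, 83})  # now {2, 6, 52, 53, 58, 64, 72, 76, 83, 87, 92}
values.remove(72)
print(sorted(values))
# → [2, 6, 52, 53, 58, 64, 76, 83, 87, 92]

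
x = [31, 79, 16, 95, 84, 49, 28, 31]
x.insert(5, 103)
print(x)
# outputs [31, 79, 16, 95, 84, 103, 49, 28, 31]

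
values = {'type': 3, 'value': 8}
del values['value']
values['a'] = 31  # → {'type': 3, 'a': 31}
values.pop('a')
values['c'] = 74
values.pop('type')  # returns 3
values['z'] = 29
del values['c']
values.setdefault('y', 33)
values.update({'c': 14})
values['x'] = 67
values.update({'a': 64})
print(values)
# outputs {'z': 29, 'y': 33, 'c': 14, 'x': 67, 'a': 64}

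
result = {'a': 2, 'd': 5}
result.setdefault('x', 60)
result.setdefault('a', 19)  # 2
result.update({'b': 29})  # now {'a': 2, 'd': 5, 'x': 60, 'b': 29}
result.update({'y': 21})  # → {'a': 2, 'd': 5, 'x': 60, 'b': 29, 'y': 21}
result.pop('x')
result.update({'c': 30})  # {'a': 2, 'd': 5, 'b': 29, 'y': 21, 'c': 30}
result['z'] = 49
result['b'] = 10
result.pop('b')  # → 10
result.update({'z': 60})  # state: {'a': 2, 'd': 5, 'y': 21, 'c': 30, 'z': 60}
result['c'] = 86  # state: {'a': 2, 'd': 5, 'y': 21, 'c': 86, 'z': 60}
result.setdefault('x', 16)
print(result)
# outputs {'a': 2, 'd': 5, 'y': 21, 'c': 86, 'z': 60, 'x': 16}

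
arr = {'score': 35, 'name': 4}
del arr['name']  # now {'score': 35}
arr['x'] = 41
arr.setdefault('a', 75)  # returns 75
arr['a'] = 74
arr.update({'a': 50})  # {'score': 35, 'x': 41, 'a': 50}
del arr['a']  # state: {'score': 35, 'x': 41}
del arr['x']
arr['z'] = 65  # {'score': 35, 'z': 65}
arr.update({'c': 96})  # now {'score': 35, 'z': 65, 'c': 96}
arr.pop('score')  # 35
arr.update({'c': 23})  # {'z': 65, 'c': 23}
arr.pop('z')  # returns 65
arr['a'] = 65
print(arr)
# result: {'c': 23, 'a': 65}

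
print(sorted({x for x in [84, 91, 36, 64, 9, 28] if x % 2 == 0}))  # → [28, 36, 64, 84]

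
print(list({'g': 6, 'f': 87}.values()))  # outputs [6, 87]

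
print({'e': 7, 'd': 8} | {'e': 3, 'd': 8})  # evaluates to {'e': 3, 'd': 8}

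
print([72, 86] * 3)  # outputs [72, 86, 72, 86, 72, 86]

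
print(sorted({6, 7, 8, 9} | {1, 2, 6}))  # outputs [1, 2, 6, 7, 8, 9]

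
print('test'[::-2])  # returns te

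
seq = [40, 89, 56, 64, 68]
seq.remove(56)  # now [40, 89, 64, 68]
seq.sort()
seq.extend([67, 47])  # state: [40, 64, 68, 89, 67, 47]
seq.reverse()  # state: [47, 67, 89, 68, 64, 40]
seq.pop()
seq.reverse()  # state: [64, 68, 89, 67, 47]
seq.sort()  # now [47, 64, 67, 68, 89]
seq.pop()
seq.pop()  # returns 68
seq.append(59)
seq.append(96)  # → [47, 64, 67, 59, 96]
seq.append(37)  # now [47, 64, 67, 59, 96, 37]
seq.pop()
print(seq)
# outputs [47, 64, 67, 59, 96]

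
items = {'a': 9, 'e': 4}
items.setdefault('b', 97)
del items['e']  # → {'a': 9, 'b': 97}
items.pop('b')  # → 97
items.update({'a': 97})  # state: {'a': 97}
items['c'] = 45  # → {'a': 97, 'c': 45}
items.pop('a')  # 97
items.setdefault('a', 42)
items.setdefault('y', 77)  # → 77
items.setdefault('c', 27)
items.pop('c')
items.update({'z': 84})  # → {'a': 42, 'y': 77, 'z': 84}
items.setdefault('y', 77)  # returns 77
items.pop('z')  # 84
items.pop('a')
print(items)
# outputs {'y': 77}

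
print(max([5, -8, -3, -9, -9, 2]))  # 5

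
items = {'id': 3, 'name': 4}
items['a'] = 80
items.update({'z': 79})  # {'id': 3, 'name': 4, 'a': 80, 'z': 79}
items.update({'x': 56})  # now {'id': 3, 'name': 4, 'a': 80, 'z': 79, 'x': 56}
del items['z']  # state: {'id': 3, 'name': 4, 'a': 80, 'x': 56}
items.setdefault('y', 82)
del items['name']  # {'id': 3, 'a': 80, 'x': 56, 'y': 82}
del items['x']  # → {'id': 3, 'a': 80, 'y': 82}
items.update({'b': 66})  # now {'id': 3, 'a': 80, 'y': 82, 'b': 66}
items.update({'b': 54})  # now {'id': 3, 'a': 80, 'y': 82, 'b': 54}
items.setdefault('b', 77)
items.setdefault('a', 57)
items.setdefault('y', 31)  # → 82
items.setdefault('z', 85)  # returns 85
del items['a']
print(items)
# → {'id': 3, 'y': 82, 'b': 54, 'z': 85}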